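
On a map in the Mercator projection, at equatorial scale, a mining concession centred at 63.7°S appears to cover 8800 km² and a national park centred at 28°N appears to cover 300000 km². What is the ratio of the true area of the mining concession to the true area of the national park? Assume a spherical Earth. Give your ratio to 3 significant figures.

Mercator's areal exaggeration is sec²φ; hence true area = (apparent area) · cos²φ.
True area of mining concession: 8800 × cos²(63.7°) = 8800 × 0.1963 = 1728 km².
True area of national park: 300000 × cos²(28°) = 300000 × 0.7796 = 233900 km².
Ratio = 1728 / 233900 ≈ 0.00739.

0.00739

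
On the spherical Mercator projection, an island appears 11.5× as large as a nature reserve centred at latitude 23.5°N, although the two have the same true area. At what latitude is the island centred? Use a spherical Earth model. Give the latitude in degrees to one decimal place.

74.3°

For equal true areas on Mercator, apparent areas scale as sec²φ, so the ratio is cos²φ₂ / cos²φ₁.
cos²φ₂ / cos²φ₁ = 11.5  ⇒  cos φ₁ = cos 23.5° / √11.5 = 0.9171/3.391 = 0.2704.
φ₁ = arccos(0.2704) ≈ 74.3°.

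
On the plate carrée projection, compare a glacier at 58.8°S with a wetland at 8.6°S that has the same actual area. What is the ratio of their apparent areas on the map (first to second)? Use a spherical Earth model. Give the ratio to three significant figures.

1.91

For the equirectangular projection with φ₀ = 0 (plate carrée), h = 1 along meridians and k = sec φ along parallels.
Areal scale at 58.8°: h·k = 1.000 × 1.930 = 1.930.
Areal scale at 8.6°: h·k = 1.000 × 1.011 = 1.011.
Ratio = 1.930/1.011 ≈ 1.91.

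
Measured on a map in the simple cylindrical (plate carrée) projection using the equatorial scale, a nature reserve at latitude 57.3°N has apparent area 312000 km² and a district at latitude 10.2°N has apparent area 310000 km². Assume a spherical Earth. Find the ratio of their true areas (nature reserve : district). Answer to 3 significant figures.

On the plate carrée, areal scale = h·k = 1 × sec φ, so true area = apparent × cos φ.
True area of nature reserve: 312000 × cos(57.3°) = 312000 × 0.5402 = 168600 km².
True area of district: 310000 × cos(10.2°) = 310000 × 0.9842 = 305100 km².
Ratio = 168600 / 305100 ≈ 0.552.

0.552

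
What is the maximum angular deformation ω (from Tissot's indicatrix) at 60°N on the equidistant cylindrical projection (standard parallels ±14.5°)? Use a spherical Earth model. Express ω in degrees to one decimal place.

In the equirectangular projection with standard parallel φ₀ = 14.5° (x = Rλ cos φ₀, y = Rφ), meridians are true-scale (h = 1) and the parallel scale is k = cos φ₀ / cos φ.
At 60°: h = 1.000, k = 1.936; principal scales a = 1.936, b = 1.000.
sin(ω/2) = (a − b)/(a + b) = 0.9363/2.936 = 0.3189, so ω = 2 arcsin(0.3189) ≈ 37.2°.

37.2°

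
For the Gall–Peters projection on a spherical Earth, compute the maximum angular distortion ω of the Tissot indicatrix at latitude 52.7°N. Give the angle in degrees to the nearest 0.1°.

The Gall–Peters projection is cylindrical equal-area with φ₀ = 45°. Cylindrical equal-area (φ₀ = 45°): h = cos φ / cos 45° along meridians, k = cos 45° / cos φ along parallels; h·k = 1.
At 52.7°: h = 0.8570, k = 1.167; principal scales a = 1.167, b = 0.8570.
sin(ω/2) = (a − b)/(a + b) = 0.3099/2.024 = 0.1531, so ω = 2 arcsin(0.1531) ≈ 17.6°.

17.6°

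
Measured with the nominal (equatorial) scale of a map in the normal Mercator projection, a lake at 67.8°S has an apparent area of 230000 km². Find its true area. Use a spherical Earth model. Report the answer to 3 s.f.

Mercator is conformal, so the point scale is isotropic: h = k = sec φ = 1/cos φ.
Areal scale = k² = sec²φ = 1/cos²(67.8°) = 1/0.3778² = 7.005.
True area = apparent / (areal scale) = 230000 / 7.005 ≈ 32800 km².

32800 km²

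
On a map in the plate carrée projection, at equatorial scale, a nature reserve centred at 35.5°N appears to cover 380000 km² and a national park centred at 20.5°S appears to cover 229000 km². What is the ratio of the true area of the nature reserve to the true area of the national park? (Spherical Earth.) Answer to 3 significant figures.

1.44

Plate carrée has h = 1 and k = sec φ, giving areal scale sec φ; true area = (apparent area) · cos φ.
True area of nature reserve: 380000 × cos(35.5°) = 380000 × 0.8141 = 309400 km².
True area of national park: 229000 × cos(20.5°) = 229000 × 0.9367 = 214500 km².
Ratio = 309400 / 214500 ≈ 1.44.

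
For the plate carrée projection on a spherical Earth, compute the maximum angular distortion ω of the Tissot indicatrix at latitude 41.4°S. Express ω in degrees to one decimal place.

Plate carrée maps x = Rλ, y = Rφ. The meridian scale is h = 1 and the parallel scale is k = 1/cos φ = sec φ.
At 41.4°: h = 1.000, k = 1.333; principal scales a = 1.333, b = 1.000.
sin(ω/2) = (a − b)/(a + b) = 0.3331/2.333 = 0.1428, so ω = 2 arcsin(0.1428) ≈ 16.4°.

16.4°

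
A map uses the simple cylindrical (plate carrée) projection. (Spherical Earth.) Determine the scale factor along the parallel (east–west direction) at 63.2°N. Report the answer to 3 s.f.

Plate carrée maps x = Rλ, y = Rφ. The meridian scale is h = 1 and the parallel scale is k = 1/cos φ = sec φ.
k = 1/cos 63.2° = 1/0.4509 = 2.218.

2.22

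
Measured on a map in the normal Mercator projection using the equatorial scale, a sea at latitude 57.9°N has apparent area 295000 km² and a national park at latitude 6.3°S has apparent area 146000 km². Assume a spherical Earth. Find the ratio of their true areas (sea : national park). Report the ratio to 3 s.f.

Since Mercator area scale is 1/cos²φ, the true area equals the apparent area multiplied by cos²φ.
True area of sea: 295000 × cos²(57.9°) = 295000 × 0.2824 = 83300 km².
True area of national park: 146000 × cos²(6.3°) = 146000 × 0.9880 = 144200 km².
Ratio = 83300 / 144200 ≈ 0.578.

0.578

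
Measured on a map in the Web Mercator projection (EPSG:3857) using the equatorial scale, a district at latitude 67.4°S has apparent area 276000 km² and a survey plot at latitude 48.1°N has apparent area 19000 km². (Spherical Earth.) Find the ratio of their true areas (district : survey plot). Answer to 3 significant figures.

4.81

Mercator's areal exaggeration is sec²φ; hence true area = (apparent area) · cos²φ.
True area of district: 276000 × cos²(67.4°) = 276000 × 0.1477 = 40760 km².
True area of survey plot: 19000 × cos²(48.1°) = 19000 × 0.4460 = 8474 km².
Ratio = 40760 / 8474 ≈ 4.81.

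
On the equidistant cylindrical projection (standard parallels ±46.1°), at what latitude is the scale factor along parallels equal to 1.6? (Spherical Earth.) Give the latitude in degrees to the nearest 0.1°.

64.3°

In the equirectangular projection with standard parallel φ₀ = 46.1° (x = Rλ cos φ₀, y = Rφ), meridians are true-scale (h = 1) and the parallel scale is k = cos φ₀ / cos φ.
k = cos φ₀ / cos φ = 1.6  ⇒  cos φ = cos 46.1° / 1.6 = 0.4334.
φ = arccos(0.4334) ≈ 64.3°.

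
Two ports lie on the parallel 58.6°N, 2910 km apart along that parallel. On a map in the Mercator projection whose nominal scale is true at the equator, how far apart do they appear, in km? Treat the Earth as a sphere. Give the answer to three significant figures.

Mercator is conformal, so the point scale is isotropic: h = k = sec φ = 1/cos φ.
Along the parallel, k = sec 58.6° = 1/0.5210 = 1.919.
Map distance = 2910 × 1.919 ≈ 5590 km.

5590 km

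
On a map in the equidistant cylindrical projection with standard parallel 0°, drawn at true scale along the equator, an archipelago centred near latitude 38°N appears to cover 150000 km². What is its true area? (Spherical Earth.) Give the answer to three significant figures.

118000 km²

For the equirectangular projection with φ₀ = 0 (plate carrée), h = 1 along meridians and k = sec φ along parallels.
Areal scale = h·k = 1 × sec φ; at 38°, h = 1.000, k = 1.269, so h·k = 1.269.
True area = apparent / (areal scale) = 150000 / 1.269 ≈ 118000 km².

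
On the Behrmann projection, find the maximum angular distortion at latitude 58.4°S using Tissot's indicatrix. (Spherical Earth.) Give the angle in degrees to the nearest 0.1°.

Behrmann is a cylindrical equal-area projection with standard parallels at ±30°. Cylindrical equal-area (φ₀ = 30°): h = cos φ / cos 30° along meridians, k = cos 30° / cos φ along parallels; h·k = 1.
At 58.4°: h = 0.6050, k = 1.653; principal scales a = 1.653, b = 0.6050.
sin(ω/2) = (a − b)/(a + b) = 1.048/2.258 = 0.4640, so ω = 2 arcsin(0.4640) ≈ 55.3°.

55.3°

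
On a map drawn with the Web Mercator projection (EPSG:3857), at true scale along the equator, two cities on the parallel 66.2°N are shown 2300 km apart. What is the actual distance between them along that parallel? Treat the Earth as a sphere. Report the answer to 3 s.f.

928 km

The Mercator projection is conformal; its linear scale factor is the same in every direction and equals sec φ = 1/cos φ.
Along the parallel at 66.2°, map distances are exaggerated by k = sec 66.2° = 2.478.
True distance = 2300 / 2.478 = 2300 × cos 66.2° ≈ 928 km.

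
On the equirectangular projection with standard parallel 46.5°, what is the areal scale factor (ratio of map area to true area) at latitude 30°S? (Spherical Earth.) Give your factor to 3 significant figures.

The equidistant cylindrical projection with φ₀ = 46.5° has h = 1 (meridians true) and k = cos φ₀ / cos φ along parallels.
Areal scale = h·k = 1 × cos φ₀ / cos φ; at 30°, h = 1.000, k = 0.7948, so h·k = 0.7948.

0.795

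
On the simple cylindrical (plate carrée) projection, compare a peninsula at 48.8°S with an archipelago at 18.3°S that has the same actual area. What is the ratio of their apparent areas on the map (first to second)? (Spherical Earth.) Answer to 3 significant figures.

1.44

Plate carrée maps x = Rλ, y = Rφ. The meridian scale is h = 1 and the parallel scale is k = 1/cos φ = sec φ.
Areal scale at 48.8°: h·k = 1.000 × 1.518 = 1.518.
Areal scale at 18.3°: h·k = 1.000 × 1.053 = 1.053.
Ratio = 1.518/1.053 ≈ 1.44.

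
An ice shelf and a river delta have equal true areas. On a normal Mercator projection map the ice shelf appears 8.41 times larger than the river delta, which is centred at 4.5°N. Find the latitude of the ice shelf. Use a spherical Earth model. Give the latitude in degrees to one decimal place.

On Mercator, (apparent₁)/(apparent₂) = sec²φ₁ / sec²φ₂ when true areas are equal.
cos²φ₂ / cos²φ₁ = 8.41  ⇒  cos φ₁ = cos 4.5° / √8.41 = 0.9969/2.900 = 0.3438.
φ₁ = arccos(0.3438) ≈ 69.9°.

69.9°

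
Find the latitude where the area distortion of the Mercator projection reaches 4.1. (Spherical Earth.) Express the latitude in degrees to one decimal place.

Mercator areal scale is sec²φ.
sec²φ = 4.1  ⇒  cos²φ = 0.2439  ⇒  cos φ = 0.4939.
φ = arccos(0.4939) ≈ 60.4°.

60.4°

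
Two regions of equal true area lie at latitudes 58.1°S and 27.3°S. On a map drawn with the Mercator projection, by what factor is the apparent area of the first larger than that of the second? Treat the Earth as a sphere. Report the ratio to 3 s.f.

2.83

Mercator areal scale is sec²φ.
At 58.1°: sec²(58.1°) = 1/0.5284² = 3.581.
At 27.3°: sec²(27.3°) = 1/0.8886² = 1.266.
Ratio = 3.581/1.266 = cos²(27.3°)/cos²(58.1°) ≈ 2.83.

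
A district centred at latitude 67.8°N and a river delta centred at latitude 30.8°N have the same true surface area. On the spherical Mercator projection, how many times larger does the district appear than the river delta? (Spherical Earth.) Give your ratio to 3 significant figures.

5.17

Mercator areal scale is sec²φ.
At 67.8°: sec²(67.8°) = 1/0.3778² = 7.005.
At 30.8°: sec²(30.8°) = 1/0.8590² = 1.355.
Ratio = 7.005/1.355 = cos²(30.8°)/cos²(67.8°) ≈ 5.17.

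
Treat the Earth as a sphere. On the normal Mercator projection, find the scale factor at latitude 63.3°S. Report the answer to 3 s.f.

For Mercator, h = k = sec φ (a conformal cylindrical projection has a single point scale, 1/cos φ).
k = 1/cos 63.3° = 1/0.4493 = 2.226.

2.23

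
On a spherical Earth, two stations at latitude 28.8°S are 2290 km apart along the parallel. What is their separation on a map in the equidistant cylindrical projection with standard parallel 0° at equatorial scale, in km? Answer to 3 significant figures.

2610 km

For the equirectangular projection with φ₀ = 0 (plate carrée), h = 1 along meridians and k = sec φ along parallels.
Along the parallel, k = sec 28.8° = 1/0.8763 = 1.141.
Map distance = 2290 × 1.141 ≈ 2610 km.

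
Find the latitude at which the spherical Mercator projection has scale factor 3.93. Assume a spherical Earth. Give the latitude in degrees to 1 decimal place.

75.3°

Mercator scale is k = sec φ = 1/cos φ.
1/cos φ = 3.93  ⇒  cos φ = 0.2545  ⇒  φ = arccos(0.2545) ≈ 75.3°.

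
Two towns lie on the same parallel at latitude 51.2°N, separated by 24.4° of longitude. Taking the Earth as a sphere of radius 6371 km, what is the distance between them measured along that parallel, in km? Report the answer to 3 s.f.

Arc length along a parallel = R cos φ · Δλ (with Δλ in radians).
= 6371 × cos 51.2° × (24.4° × π/180) = 6371 × 0.6266 × 0.4259 ≈ 1700 km.

1700 km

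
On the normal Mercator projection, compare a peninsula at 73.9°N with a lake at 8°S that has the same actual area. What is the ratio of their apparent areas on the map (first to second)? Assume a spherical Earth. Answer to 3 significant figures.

12.8

On Mercator, area is exaggerated by sec²φ = 1/cos²φ.
At 73.9°: sec²(73.9°) = 1/0.2773² = 13.00.
At 8°: sec²(8°) = 1/0.9903² = 1.020.
Ratio = 13.00/1.020 = cos²(8°)/cos²(73.9°) ≈ 12.8.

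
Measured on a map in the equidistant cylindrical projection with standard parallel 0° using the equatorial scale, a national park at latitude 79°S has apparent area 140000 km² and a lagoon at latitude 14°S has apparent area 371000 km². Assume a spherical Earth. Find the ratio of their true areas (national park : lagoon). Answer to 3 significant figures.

On the plate carrée, areal scale = h·k = 1 × sec φ, so true area = apparent × cos φ.
True area of national park: 140000 × cos(79°) = 140000 × 0.1908 = 26710 km².
True area of lagoon: 371000 × cos(14°) = 371000 × 0.9703 = 360000 km².
Ratio = 26710 / 360000 ≈ 0.0742.

0.0742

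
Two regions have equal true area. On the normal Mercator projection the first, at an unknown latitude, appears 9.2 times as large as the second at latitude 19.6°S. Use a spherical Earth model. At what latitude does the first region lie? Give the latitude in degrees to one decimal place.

Mercator areal scale is sec²φ, so apparent-area ratio = sec²φ₁ / sec²φ₂ = cos²φ₂ / cos²φ₁.
cos²φ₂ / cos²φ₁ = 9.2  ⇒  cos φ₁ = cos 19.6° / √9.2 = 0.9421/3.033 = 0.3106.
φ₁ = arccos(0.3106) ≈ 71.9°.

71.9°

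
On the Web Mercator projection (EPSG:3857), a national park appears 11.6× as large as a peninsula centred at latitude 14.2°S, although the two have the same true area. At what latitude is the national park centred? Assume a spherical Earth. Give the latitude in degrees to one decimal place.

For equal true areas on Mercator, apparent areas scale as sec²φ, so the ratio is cos²φ₂ / cos²φ₁.
cos²φ₂ / cos²φ₁ = 11.6  ⇒  cos φ₁ = cos 14.2° / √11.6 = 0.9694/3.406 = 0.2846.
φ₁ = arccos(0.2846) ≈ 73.5°.

73.5°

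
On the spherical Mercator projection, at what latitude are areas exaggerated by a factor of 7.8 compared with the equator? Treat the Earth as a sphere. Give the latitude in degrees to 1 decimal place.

Mercator areal scale is sec²φ.
sec²φ = 7.8  ⇒  cos²φ = 0.1282  ⇒  cos φ = 0.3581.
φ = arccos(0.3581) ≈ 69.0°.

69.0°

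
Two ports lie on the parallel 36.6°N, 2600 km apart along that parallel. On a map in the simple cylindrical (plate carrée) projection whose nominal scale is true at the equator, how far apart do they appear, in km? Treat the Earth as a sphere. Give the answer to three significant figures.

3240 km

Plate carrée maps x = Rλ, y = Rφ. The meridian scale is h = 1 and the parallel scale is k = 1/cos φ = sec φ.
Along the parallel, k = sec 36.6° = 1/0.8028 = 1.246.
Map distance = 2600 × 1.246 ≈ 3240 km.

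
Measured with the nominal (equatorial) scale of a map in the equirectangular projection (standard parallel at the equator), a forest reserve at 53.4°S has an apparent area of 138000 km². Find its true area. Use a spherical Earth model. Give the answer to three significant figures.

82300 km²

For the equirectangular projection with φ₀ = 0 (plate carrée), h = 1 along meridians and k = sec φ along parallels.
Areal scale = h·k = 1 × sec φ; at 53.4°, h = 1.000, k = 1.677, so h·k = 1.677.
True area = apparent / (areal scale) = 138000 / 1.677 ≈ 82300 km².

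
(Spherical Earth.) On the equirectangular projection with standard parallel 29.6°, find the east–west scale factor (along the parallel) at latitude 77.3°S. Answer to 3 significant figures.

With standard parallel φ₀ = 29.6°, the equirectangular projection gives x = Rλ cos φ₀, y = Rφ, so h = 1 and k = cos 29.6° / cos φ.
k = cos 29.6° / cos 77.3° = 0.8695/0.2198 = 3.955.

3.96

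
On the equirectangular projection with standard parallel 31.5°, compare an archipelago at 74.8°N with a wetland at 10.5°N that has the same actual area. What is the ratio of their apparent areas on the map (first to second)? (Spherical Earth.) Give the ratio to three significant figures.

With standard parallel φ₀ = 31.5°, the equirectangular projection gives x = Rλ cos φ₀, y = Rφ, so h = 1 and k = cos 31.5° / cos φ.
Areal scale at 74.8°: h·k = 1.000 × 3.252 = 3.252.
Areal scale at 10.5°: h·k = 1.000 × 0.8672 = 0.8672.
Ratio = 3.252/0.8672 ≈ 3.75.

3.75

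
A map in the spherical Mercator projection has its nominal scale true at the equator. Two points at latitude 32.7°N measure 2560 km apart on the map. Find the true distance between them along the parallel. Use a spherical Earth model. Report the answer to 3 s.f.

2150 km

For Mercator, h = k = sec φ (a conformal cylindrical projection has a single point scale, 1/cos φ).
Along the parallel at 32.7°, map distances are exaggerated by k = sec 32.7° = 1.188.
True distance = 2560 / 1.188 = 2560 × cos 32.7° ≈ 2150 km.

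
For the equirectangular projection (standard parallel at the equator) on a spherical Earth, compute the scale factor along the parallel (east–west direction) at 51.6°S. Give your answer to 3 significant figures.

In the plate carrée (x = Rλ, y = Rφ), meridians are true-scale (h = 1) and parallels are stretched by k = sec φ.
k = 1/cos 51.6° = 1/0.6211 = 1.610.

1.61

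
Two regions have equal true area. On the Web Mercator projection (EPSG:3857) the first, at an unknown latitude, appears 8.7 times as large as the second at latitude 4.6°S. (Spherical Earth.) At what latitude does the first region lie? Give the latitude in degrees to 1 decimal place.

On Mercator, (apparent₁)/(apparent₂) = sec²φ₁ / sec²φ₂ when true areas are equal.
cos²φ₂ / cos²φ₁ = 8.7  ⇒  cos φ₁ = cos 4.6° / √8.7 = 0.9968/2.950 = 0.3379.
φ₁ = arccos(0.3379) ≈ 70.2°.

70.2°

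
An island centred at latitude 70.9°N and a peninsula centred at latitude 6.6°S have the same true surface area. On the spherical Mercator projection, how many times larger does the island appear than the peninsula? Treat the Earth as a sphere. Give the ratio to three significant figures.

Mercator is conformal with k = sec φ, so areal scale = k² = sec²φ.
At 70.9°: sec²(70.9°) = 1/0.3272² = 9.340.
At 6.6°: sec²(6.6°) = 1/0.9934² = 1.013.
Ratio = 9.340/1.013 = cos²(6.6°)/cos²(70.9°) ≈ 9.22.

9.22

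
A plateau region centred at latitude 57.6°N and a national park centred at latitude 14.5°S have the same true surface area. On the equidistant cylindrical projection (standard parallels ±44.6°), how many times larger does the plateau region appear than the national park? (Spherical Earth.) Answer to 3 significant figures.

1.81

With standard parallel φ₀ = 44.6°, the equirectangular projection gives x = Rλ cos φ₀, y = Rφ, so h = 1 and k = cos 44.6° / cos φ.
Areal scale at 57.6°: h·k = 1.000 × 1.329 = 1.329.
Areal scale at 14.5°: h·k = 1.000 × 0.7355 = 0.7355.
Ratio = 1.329/0.7355 ≈ 1.81.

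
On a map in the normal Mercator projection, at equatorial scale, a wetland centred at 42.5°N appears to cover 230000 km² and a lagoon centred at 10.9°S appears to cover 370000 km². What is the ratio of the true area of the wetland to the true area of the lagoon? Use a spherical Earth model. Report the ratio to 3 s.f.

0.350

Mercator's areal exaggeration is sec²φ; hence true area = (apparent area) · cos²φ.
True area of wetland: 230000 × cos²(42.5°) = 230000 × 0.5436 = 125000 km².
True area of lagoon: 370000 × cos²(10.9°) = 370000 × 0.9642 = 356800 km².
Ratio = 125000 / 356800 ≈ 0.350.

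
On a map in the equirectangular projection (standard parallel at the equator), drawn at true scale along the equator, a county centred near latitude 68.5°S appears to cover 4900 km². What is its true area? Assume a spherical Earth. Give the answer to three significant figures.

In the plate carrée (x = Rλ, y = Rφ), meridians are true-scale (h = 1) and parallels are stretched by k = sec φ.
Areal scale = h·k = 1 × sec φ; at 68.5°, h = 1.000, k = 2.729, so h·k = 2.729.
True area = apparent / (areal scale) = 4900 / 2.729 ≈ 1800 km².

1800 km²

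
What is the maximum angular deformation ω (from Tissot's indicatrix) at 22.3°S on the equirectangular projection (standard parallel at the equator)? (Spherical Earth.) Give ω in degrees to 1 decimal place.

For the equirectangular projection with φ₀ = 0 (plate carrée), h = 1 along meridians and k = sec φ along parallels.
At 22.3°: h = 1.000, k = 1.081; principal scales a = 1.081, b = 1.000.
sin(ω/2) = (a − b)/(a + b) = 0.08084/2.081 = 0.03885, so ω = 2 arcsin(0.03885) ≈ 4.5°.

4.5°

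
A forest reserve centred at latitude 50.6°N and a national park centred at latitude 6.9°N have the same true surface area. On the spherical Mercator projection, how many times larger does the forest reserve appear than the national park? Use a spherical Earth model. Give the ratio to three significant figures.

On Mercator, area is exaggerated by sec²φ = 1/cos²φ.
At 50.6°: sec²(50.6°) = 1/0.6347² = 2.482.
At 6.9°: sec²(6.9°) = 1/0.9928² = 1.015.
Ratio = 2.482/1.015 = cos²(6.9°)/cos²(50.6°) ≈ 2.45.

2.45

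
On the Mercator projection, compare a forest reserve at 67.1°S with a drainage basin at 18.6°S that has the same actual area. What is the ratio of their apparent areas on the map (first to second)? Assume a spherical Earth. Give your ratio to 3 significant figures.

Mercator areal scale is sec²φ.
At 67.1°: sec²(67.1°) = 1/0.3891² = 6.604.
At 18.6°: sec²(18.6°) = 1/0.9478² = 1.113.
Ratio = 6.604/1.113 = cos²(18.6°)/cos²(67.1°) ≈ 5.93.

5.93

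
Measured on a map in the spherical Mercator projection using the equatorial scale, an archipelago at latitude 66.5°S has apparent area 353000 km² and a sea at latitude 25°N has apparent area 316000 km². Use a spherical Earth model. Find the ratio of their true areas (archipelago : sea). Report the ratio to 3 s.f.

On Mercator the areal scale is sec²φ, so true area = apparent × cos²φ.
True area of archipelago: 353000 × cos²(66.5°) = 353000 × 0.1590 = 56130 km².
True area of sea: 316000 × cos²(25°) = 316000 × 0.8214 = 259600 km².
Ratio = 56130 / 259600 ≈ 0.216.

0.216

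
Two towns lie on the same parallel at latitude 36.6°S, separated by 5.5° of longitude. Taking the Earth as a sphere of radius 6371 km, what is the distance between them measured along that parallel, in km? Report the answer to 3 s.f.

491 km

Arc length along a parallel = R cos φ · Δλ (with Δλ in radians).
= 6371 × cos 36.6° × (5.5° × π/180) = 6371 × 0.8028 × 0.09599 ≈ 491 km.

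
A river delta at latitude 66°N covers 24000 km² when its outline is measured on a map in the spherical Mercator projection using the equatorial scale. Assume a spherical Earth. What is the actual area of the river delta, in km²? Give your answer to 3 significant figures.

The Mercator projection is conformal; its linear scale factor is the same in every direction and equals sec φ = 1/cos φ.
Areal scale = k² = sec²φ = 1/cos²(66°) = 1/0.4067² = 6.045.
True area = apparent / (areal scale) = 24000 / 6.045 ≈ 3970 km².

3970 km²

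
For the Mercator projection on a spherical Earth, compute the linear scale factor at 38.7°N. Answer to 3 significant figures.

Mercator is conformal, so the point scale is isotropic: h = k = sec φ = 1/cos φ.
k = 1/cos 38.7° = 1/0.7804 = 1.281.

1.28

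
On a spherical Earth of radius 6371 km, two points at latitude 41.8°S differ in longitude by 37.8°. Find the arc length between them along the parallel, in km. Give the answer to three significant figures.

3130 km

Arc length along a parallel = R cos φ · Δλ (with Δλ in radians).
= 6371 × cos 41.8° × (37.8° × π/180) = 6371 × 0.7455 × 0.6597 ≈ 3130 km.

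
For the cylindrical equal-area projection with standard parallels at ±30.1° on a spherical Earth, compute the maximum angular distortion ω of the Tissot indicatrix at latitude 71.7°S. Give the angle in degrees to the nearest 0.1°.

100.2°

For cylindrical equal-area with standard parallel φ₀, h = cos φ / cos φ₀ and k = cos φ₀ / cos φ, so h·k = 1.
At 71.7°: h = 0.3629, k = 2.755; principal scales a = 2.755, b = 0.3629.
sin(ω/2) = (a − b)/(a + b) = 2.392/3.118 = 0.7672, so ω = 2 arcsin(0.7672) ≈ 100.2°.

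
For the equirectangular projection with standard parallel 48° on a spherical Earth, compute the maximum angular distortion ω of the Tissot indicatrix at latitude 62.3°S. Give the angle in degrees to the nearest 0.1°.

With standard parallel φ₀ = 48°, the equirectangular projection gives x = Rλ cos φ₀, y = Rφ, so h = 1 and k = cos 48° / cos φ.
At 62.3°: h = 1.000, k = 1.439; principal scales a = 1.439, b = 1.000.
sin(ω/2) = (a − b)/(a + b) = 0.4395/2.439 = 0.1802, so ω = 2 arcsin(0.1802) ≈ 20.8°.

20.8°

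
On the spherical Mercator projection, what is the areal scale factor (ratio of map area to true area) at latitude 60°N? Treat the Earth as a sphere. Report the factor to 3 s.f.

4.00

For Mercator, h = k = sec φ (a conformal cylindrical projection has a single point scale, 1/cos φ).
Areal scale = k² = sec²φ = 1/cos²(60°) = 1/0.5000² = 4.000.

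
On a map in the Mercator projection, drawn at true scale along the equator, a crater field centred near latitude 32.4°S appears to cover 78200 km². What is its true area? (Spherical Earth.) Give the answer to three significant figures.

55700 km²

Mercator is conformal, so the point scale is isotropic: h = k = sec φ = 1/cos φ.
Areal scale = k² = sec²φ = 1/cos²(32.4°) = 1/0.8443² = 1.403.
True area = apparent / (areal scale) = 78200 / 1.403 ≈ 55700 km².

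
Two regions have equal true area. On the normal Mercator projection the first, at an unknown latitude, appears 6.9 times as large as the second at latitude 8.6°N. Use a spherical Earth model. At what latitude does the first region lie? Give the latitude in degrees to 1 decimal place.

67.9°

On Mercator, (apparent₁)/(apparent₂) = sec²φ₁ / sec²φ₂ when true areas are equal.
cos²φ₂ / cos²φ₁ = 6.9  ⇒  cos φ₁ = cos 8.6° / √6.9 = 0.9888/2.627 = 0.3764.
φ₁ = arccos(0.3764) ≈ 67.9°.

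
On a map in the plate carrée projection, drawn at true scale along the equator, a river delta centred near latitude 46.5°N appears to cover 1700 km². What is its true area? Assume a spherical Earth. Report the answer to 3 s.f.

1170 km²

Plate carrée maps x = Rλ, y = Rφ. The meridian scale is h = 1 and the parallel scale is k = 1/cos φ = sec φ.
Areal scale = h·k = 1 × sec φ; at 46.5°, h = 1.000, k = 1.453, so h·k = 1.453.
True area = apparent / (areal scale) = 1700 / 1.453 ≈ 1170 km².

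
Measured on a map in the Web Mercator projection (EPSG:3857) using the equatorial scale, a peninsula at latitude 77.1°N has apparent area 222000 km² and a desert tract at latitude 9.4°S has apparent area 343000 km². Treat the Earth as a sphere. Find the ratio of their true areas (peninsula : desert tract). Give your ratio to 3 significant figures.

Since Mercator area scale is 1/cos²φ, the true area equals the apparent area multiplied by cos²φ.
True area of peninsula: 222000 × cos²(77.1°) = 222000 × 0.04984 = 11060 km².
True area of desert tract: 343000 × cos²(9.4°) = 343000 × 0.9733 = 333900 km².
Ratio = 11060 / 333900 ≈ 0.0331.

0.0331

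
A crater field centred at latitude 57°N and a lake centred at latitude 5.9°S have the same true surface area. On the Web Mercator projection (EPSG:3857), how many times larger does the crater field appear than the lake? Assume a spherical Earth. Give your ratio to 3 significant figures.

3.34

Mercator is conformal with k = sec φ, so areal scale = k² = sec²φ.
At 57°: sec²(57°) = 1/0.5446² = 3.371.
At 5.9°: sec²(5.9°) = 1/0.9947² = 1.011.
Ratio = 3.371/1.011 = cos²(5.9°)/cos²(57°) ≈ 3.34.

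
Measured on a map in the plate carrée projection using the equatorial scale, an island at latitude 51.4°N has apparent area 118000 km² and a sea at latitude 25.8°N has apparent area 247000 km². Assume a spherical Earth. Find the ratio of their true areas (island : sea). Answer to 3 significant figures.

0.331

On the plate carrée, areal scale = h·k = 1 × sec φ, so true area = apparent × cos φ.
True area of island: 118000 × cos(51.4°) = 118000 × 0.6239 = 73620 km².
True area of sea: 247000 × cos(25.8°) = 247000 × 0.9003 = 222400 km².
Ratio = 73620 / 222400 ≈ 0.331.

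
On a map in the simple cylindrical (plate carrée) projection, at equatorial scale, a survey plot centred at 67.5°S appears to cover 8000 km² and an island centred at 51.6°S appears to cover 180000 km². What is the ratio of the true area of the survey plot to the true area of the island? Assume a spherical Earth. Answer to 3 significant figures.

0.0274

On the plate carrée, areal scale = h·k = 1 × sec φ, so true area = apparent × cos φ.
True area of survey plot: 8000 × cos(67.5°) = 8000 × 0.3827 = 3061 km².
True area of island: 180000 × cos(51.6°) = 180000 × 0.6211 = 111800 km².
Ratio = 3061 / 111800 ≈ 0.0274.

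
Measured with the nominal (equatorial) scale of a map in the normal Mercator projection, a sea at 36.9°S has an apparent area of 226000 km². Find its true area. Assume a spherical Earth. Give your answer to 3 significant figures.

145000 km²

Mercator is conformal, so the point scale is isotropic: h = k = sec φ = 1/cos φ.
Areal scale = k² = sec²φ = 1/cos²(36.9°) = 1/0.7997² = 1.564.
True area = apparent / (areal scale) = 226000 / 1.564 ≈ 145000 km².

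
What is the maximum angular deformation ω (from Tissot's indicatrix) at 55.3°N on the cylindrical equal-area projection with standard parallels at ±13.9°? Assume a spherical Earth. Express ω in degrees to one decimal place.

A cylindrical equal-area projection with standard parallel φ₀ has meridian scale h = cos φ / cos φ₀ and parallel scale k = cos φ₀ / cos φ (so areas are preserved, h·k = 1).
At 55.3°: h = 0.5865, k = 1.705; principal scales a = 1.705, b = 0.5865.
sin(ω/2) = (a − b)/(a + b) = 1.119/2.292 = 0.4882, so ω = 2 arcsin(0.4882) ≈ 58.4°.

58.4°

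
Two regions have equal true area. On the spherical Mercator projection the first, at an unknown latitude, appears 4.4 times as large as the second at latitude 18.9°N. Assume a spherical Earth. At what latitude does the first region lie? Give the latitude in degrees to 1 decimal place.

On Mercator, (apparent₁)/(apparent₂) = sec²φ₁ / sec²φ₂ when true areas are equal.
cos²φ₂ / cos²φ₁ = 4.4  ⇒  cos φ₁ = cos 18.9° / √4.4 = 0.9461/2.098 = 0.4510.
φ₁ = arccos(0.4510) ≈ 63.2°.

63.2°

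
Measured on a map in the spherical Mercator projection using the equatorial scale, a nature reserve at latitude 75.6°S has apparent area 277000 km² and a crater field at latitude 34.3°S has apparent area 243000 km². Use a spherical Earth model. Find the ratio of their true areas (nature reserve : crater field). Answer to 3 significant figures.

0.103

On Mercator the areal scale is sec²φ, so true area = apparent × cos²φ.
True area of nature reserve: 277000 × cos²(75.6°) = 277000 × 0.06185 = 17130 km².
True area of crater field: 243000 × cos²(34.3°) = 243000 × 0.6824 = 165800 km².
Ratio = 17130 / 165800 ≈ 0.103.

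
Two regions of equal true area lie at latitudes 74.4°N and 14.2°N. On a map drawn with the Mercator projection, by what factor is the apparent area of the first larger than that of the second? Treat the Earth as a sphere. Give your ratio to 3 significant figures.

Mercator areal scale is sec²φ.
At 74.4°: sec²(74.4°) = 1/0.2689² = 13.83.
At 14.2°: sec²(14.2°) = 1/0.9694² = 1.064.
Ratio = 13.83/1.064 = cos²(14.2°)/cos²(74.4°) ≈ 13.0.

13.0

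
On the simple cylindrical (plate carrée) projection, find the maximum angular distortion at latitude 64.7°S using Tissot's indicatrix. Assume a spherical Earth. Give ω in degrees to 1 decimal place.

47.3°

Plate carrée maps x = Rλ, y = Rφ. The meridian scale is h = 1 and the parallel scale is k = 1/cos φ = sec φ.
At 64.7°: h = 1.000, k = 2.340; principal scales a = 2.340, b = 1.000.
sin(ω/2) = (a − b)/(a + b) = 1.340/3.340 = 0.4012, so ω = 2 arcsin(0.4012) ≈ 47.3°.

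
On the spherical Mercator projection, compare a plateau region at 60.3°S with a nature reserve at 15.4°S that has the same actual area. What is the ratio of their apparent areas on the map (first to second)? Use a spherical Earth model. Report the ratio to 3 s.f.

3.79

On Mercator, area is exaggerated by sec²φ = 1/cos²φ.
At 60.3°: sec²(60.3°) = 1/0.4955² = 4.074.
At 15.4°: sec²(15.4°) = 1/0.9641² = 1.076.
Ratio = 4.074/1.076 = cos²(15.4°)/cos²(60.3°) ≈ 3.79.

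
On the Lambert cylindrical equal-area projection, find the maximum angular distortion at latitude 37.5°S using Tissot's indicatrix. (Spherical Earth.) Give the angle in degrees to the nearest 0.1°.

The Lambert cylindrical equal-area projection is the cylindrical equal-area projection with its standard parallel at the equator (φ₀ = 0). A cylindrical equal-area projection with standard parallel φ₀ has meridian scale h = cos φ / cos φ₀ and parallel scale k = cos φ₀ / cos φ (so areas are preserved, h·k = 1).
At 37.5°: h = 0.7934, k = 1.260; principal scales a = 1.260, b = 0.7934.
sin(ω/2) = (a − b)/(a + b) = 0.4671/2.054 = 0.2274, so ω = 2 arcsin(0.2274) ≈ 26.3°.

26.3°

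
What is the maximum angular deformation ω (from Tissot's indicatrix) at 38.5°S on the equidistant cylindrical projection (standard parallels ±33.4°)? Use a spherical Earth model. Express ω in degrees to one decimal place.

3.7°

With standard parallel φ₀ = 33.4°, the equirectangular projection gives x = Rλ cos φ₀, y = Rφ, so h = 1 and k = cos 33.4° / cos φ.
At 38.5°: h = 1.000, k = 1.067; principal scales a = 1.067, b = 1.000.
sin(ω/2) = (a − b)/(a + b) = 0.06675/2.067 = 0.03230, so ω = 2 arcsin(0.03230) ≈ 3.7°.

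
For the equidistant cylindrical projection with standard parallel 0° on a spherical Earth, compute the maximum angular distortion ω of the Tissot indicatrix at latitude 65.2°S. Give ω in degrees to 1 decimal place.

48.3°

For the equirectangular projection with φ₀ = 0 (plate carrée), h = 1 along meridians and k = sec φ along parallels.
At 65.2°: h = 1.000, k = 2.384; principal scales a = 2.384, b = 1.000.
sin(ω/2) = (a − b)/(a + b) = 1.384/3.384 = 0.4090, so ω = 2 arcsin(0.4090) ≈ 48.3°.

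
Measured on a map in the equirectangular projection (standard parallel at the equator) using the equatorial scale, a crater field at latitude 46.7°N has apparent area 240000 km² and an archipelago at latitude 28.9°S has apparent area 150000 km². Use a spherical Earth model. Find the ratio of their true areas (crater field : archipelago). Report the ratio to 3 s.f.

1.25

Plate carrée has h = 1 and k = sec φ, giving areal scale sec φ; true area = (apparent area) · cos φ.
True area of crater field: 240000 × cos(46.7°) = 240000 × 0.6858 = 164600 km².
True area of archipelago: 150000 × cos(28.9°) = 150000 × 0.8755 = 131300 km².
Ratio = 164600 / 131300 ≈ 1.25.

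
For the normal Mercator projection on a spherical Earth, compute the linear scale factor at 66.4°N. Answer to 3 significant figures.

Mercator is conformal, so the point scale is isotropic: h = k = sec φ = 1/cos φ.
k = 1/cos 66.4° = 1/0.4003 = 2.498.

2.50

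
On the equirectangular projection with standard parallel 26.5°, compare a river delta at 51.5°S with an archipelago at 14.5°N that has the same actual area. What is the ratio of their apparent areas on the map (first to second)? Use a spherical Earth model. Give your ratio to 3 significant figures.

1.56

The equidistant cylindrical projection with φ₀ = 26.5° has h = 1 (meridians true) and k = cos φ₀ / cos φ along parallels.
Areal scale at 51.5°: h·k = 1.000 × 1.438 = 1.438.
Areal scale at 14.5°: h·k = 1.000 × 0.9244 = 0.9244.
Ratio = 1.438/0.9244 ≈ 1.56.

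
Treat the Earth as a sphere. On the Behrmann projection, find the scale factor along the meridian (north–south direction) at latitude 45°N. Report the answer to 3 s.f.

The Behrmann projection is cylindrical equal-area with φ₀ = 30°. A cylindrical equal-area projection with standard parallel φ₀ has meridian scale h = cos φ / cos φ₀ and parallel scale k = cos φ₀ / cos φ (so areas are preserved, h·k = 1).
h = cos 45° / cos 30° = 0.7071/0.8660 = 0.8165.

0.816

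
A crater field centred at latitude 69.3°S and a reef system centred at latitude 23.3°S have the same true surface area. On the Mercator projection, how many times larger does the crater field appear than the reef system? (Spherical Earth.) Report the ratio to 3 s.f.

6.75

Mercator is conformal with k = sec φ, so areal scale = k² = sec²φ.
At 69.3°: sec²(69.3°) = 1/0.3535² = 8.004.
At 23.3°: sec²(23.3°) = 1/0.9184² = 1.185.
Ratio = 8.004/1.185 = cos²(23.3°)/cos²(69.3°) ≈ 6.75.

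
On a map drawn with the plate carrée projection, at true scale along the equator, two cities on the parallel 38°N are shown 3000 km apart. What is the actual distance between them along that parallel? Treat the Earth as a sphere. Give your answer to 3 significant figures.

2360 km

For the equirectangular projection with φ₀ = 0 (plate carrée), h = 1 along meridians and k = sec φ along parallels.
Along the parallel at 38°, map distances are exaggerated by k = sec 38° = 1.269.
True distance = 3000 / 1.269 = 3000 × cos 38° ≈ 2360 km.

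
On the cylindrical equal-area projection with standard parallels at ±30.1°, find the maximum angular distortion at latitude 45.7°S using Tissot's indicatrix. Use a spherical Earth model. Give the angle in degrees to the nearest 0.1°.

Cylindrical equal-area (φ₀ = 30.1°): h = cos φ / cos 30.1° along meridians, k = cos 30.1° / cos φ along parallels; h·k = 1.
At 45.7°: h = 0.8073, k = 1.239; principal scales a = 1.239, b = 0.8073.
sin(ω/2) = (a − b)/(a + b) = 0.4315/2.046 = 0.2109, so ω = 2 arcsin(0.2109) ≈ 24.3°.

24.3°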